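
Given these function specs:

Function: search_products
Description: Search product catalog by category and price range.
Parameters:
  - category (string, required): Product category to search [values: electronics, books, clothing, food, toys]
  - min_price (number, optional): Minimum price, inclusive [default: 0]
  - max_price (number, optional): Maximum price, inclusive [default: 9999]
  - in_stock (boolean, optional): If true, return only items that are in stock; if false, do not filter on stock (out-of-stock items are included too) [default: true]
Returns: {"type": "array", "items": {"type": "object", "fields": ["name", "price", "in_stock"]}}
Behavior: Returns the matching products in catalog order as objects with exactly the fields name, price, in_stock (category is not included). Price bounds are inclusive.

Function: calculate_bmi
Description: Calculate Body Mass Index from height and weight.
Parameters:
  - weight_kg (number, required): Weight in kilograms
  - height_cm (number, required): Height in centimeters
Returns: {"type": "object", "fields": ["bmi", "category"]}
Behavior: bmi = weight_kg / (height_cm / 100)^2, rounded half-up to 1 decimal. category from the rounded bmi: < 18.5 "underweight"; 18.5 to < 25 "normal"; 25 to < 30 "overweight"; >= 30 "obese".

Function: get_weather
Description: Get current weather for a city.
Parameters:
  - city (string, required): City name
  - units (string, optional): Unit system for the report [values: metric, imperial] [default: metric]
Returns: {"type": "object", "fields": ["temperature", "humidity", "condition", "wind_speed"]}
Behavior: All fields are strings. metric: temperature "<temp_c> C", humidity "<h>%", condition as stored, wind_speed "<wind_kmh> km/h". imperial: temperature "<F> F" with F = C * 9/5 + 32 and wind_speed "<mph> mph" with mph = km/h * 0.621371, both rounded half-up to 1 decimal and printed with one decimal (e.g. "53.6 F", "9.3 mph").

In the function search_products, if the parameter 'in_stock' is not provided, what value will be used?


The search_products spec declares:
  - in_stock (boolean, optional): If true, return only items that are in stock; if false, do not filter on stock (out-of-stock items are included too) [default: true]
Default:
true


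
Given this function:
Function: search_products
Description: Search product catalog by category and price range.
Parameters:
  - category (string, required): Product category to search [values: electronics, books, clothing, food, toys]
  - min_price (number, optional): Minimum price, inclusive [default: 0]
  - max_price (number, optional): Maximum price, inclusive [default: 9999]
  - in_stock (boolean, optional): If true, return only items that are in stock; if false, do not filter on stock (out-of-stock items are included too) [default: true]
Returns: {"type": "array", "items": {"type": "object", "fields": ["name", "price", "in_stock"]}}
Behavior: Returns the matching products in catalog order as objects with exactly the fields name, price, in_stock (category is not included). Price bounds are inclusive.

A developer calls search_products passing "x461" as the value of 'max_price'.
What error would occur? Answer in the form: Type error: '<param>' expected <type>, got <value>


Spec: 'max_price' is declared as number; "x461" is a string.
Type error: 'max_price' expected number, got "x461"


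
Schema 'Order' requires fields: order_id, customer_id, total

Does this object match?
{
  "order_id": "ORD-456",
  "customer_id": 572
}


Checking required fields...
Missing: total
Invalid - missing required field 'total'


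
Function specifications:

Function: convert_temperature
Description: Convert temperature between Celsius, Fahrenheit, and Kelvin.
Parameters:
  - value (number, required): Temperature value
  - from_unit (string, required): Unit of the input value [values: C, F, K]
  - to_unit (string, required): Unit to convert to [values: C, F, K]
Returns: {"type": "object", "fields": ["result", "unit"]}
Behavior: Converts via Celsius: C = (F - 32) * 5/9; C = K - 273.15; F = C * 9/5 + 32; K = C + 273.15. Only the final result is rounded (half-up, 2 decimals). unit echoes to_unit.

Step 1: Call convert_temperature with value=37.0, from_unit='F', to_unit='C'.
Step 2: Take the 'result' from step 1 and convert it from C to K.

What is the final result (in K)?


Step 1: convert_temperature(value=37.0, from_unit=F, to_unit=C)
  To C: (37 - 32) * 5/9 = 2.777778
  Target is C: 2.777778
  Round to 2 decimals: 2.78
  -> result = 2.78 C
Step 2: convert_temperature(value=2.78, from_unit=C, to_unit=K)
  Input already in C: 2.78
  To K: 2.78 + 273.15 = 275.93
  Round to 2 decimals: 275.93
  -> result = 275.93 K
275.93 K


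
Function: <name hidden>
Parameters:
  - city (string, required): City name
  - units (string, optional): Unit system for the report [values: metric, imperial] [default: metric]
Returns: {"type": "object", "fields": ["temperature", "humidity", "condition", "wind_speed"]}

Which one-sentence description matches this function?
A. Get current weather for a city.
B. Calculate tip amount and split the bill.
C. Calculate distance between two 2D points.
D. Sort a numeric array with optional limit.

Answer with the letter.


Parameters city, units and return ["temperature", "humidity", "condition", "wind_speed"] fit: Get current weather for a city.
A


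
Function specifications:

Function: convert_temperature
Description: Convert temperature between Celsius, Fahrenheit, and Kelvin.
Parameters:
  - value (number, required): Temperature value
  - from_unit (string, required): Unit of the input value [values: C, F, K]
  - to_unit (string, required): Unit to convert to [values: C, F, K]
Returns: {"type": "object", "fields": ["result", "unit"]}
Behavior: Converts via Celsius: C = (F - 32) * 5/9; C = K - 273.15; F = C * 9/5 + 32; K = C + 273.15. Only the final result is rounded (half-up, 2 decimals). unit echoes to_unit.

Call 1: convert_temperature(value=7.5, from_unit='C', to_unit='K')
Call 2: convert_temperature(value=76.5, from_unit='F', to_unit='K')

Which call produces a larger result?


Call 1:
  Input already in C: 7.5
  To K: 7.5 + 273.15 = 280.65
  Round to 2 decimals: 280.65
  -> 280.65 K
Call 2:
  To C: (76.5 - 32) * 5/9 = 24.722222
  To K: 24.722222 + 273.15 = 297.872222
  Round to 2 decimals: 297.87
  -> 297.87 K
Call 2 (297.87 K)


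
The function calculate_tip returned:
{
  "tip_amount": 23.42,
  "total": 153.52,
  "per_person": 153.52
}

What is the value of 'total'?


153.52


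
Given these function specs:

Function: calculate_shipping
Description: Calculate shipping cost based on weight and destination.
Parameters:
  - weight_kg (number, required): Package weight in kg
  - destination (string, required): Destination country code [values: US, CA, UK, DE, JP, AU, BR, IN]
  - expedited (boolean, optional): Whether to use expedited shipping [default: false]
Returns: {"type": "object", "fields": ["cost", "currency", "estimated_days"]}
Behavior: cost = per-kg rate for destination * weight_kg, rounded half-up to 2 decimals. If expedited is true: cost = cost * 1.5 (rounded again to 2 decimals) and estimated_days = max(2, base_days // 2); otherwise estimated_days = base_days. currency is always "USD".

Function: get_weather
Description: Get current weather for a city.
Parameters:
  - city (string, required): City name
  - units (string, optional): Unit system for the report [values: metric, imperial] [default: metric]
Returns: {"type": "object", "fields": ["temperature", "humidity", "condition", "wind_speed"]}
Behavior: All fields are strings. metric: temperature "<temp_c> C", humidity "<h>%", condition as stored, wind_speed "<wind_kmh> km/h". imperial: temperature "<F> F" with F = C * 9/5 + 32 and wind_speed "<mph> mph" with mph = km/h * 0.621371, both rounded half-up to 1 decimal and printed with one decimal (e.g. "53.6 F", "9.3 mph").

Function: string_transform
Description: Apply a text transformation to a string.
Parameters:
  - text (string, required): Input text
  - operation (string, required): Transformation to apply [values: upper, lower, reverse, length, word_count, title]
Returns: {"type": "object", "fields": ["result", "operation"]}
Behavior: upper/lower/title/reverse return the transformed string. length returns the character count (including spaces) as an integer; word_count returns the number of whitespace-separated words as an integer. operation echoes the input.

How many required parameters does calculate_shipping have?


Parameters of calculate_shipping: weight_kg (required), destination (required), expedited (optional)
Required count:
2


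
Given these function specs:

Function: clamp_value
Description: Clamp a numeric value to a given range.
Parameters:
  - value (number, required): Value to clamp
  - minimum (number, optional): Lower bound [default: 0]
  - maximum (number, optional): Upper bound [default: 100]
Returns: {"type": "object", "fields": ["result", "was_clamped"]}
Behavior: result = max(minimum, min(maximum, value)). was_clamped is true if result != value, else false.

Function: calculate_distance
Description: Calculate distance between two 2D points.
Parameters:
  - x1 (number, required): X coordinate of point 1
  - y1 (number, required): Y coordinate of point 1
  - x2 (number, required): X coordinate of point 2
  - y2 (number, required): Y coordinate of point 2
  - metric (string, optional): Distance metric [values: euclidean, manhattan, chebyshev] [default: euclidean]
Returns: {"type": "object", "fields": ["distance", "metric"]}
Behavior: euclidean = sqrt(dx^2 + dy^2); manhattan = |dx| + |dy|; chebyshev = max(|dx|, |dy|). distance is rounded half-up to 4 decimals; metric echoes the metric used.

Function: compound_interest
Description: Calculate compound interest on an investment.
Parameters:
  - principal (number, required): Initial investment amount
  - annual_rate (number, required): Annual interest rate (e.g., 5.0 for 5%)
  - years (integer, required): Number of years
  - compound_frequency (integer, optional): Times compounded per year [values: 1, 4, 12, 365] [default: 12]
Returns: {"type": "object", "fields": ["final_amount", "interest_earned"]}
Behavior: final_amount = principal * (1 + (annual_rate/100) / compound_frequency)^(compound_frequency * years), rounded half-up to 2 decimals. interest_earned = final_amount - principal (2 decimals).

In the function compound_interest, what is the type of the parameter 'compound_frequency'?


The compound_interest spec declares:
  - compound_frequency (integer, optional): Times compounded per year [values: 1, 4, 12, 365] [default: 12]
Type:
integer


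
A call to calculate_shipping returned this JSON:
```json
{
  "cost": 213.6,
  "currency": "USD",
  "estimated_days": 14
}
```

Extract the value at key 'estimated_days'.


14


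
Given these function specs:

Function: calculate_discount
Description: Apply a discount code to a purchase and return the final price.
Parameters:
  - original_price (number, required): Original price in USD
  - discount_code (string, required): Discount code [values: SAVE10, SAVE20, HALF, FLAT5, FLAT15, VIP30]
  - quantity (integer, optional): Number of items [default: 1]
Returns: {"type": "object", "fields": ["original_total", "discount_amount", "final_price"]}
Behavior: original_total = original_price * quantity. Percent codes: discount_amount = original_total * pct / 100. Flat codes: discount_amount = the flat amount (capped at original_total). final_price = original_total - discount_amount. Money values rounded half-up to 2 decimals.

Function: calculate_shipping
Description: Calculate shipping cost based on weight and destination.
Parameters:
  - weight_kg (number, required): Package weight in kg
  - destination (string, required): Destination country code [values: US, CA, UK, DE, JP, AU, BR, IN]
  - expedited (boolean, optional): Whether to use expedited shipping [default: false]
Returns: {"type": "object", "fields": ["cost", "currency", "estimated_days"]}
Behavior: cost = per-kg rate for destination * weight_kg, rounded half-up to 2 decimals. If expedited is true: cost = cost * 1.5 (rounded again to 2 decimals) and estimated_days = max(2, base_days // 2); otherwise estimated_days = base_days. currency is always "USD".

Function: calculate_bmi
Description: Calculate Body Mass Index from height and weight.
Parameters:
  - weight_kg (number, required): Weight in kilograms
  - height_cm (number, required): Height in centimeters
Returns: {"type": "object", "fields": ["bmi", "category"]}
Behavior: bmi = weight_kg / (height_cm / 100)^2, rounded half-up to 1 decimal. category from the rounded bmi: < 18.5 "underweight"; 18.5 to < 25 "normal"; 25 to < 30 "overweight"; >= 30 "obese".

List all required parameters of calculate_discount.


Parameters of calculate_discount and their required/optional flag:
  original_price: required
  discount_code: required
  quantity: optional
discount_code, original_price


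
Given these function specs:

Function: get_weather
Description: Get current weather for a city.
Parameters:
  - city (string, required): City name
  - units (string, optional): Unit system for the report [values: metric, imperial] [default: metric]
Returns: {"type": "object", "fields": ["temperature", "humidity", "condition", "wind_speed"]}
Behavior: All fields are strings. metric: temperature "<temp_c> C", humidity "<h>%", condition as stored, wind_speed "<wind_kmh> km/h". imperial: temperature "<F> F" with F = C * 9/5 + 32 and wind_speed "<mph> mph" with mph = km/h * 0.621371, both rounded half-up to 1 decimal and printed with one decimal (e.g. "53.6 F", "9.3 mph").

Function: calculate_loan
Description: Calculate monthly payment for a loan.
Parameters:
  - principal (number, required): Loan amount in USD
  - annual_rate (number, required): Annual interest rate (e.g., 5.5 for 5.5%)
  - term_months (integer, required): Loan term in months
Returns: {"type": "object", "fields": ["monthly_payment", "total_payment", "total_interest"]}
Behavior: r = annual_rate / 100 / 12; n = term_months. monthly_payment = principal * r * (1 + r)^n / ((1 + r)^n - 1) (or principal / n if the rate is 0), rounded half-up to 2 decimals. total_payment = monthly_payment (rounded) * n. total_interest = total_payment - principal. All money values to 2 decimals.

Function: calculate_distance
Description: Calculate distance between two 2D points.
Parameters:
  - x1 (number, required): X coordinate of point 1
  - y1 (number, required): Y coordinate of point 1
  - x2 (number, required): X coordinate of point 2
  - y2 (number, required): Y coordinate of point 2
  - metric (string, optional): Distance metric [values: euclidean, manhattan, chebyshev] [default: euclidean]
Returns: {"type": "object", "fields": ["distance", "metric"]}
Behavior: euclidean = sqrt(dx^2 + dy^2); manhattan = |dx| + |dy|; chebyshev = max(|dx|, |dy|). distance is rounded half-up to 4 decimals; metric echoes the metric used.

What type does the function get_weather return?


The get_weather spec declares Returns: {"type": "object", "fields": ["temperature", "humidity", "condition", "wind_speed"]}
Type:
object


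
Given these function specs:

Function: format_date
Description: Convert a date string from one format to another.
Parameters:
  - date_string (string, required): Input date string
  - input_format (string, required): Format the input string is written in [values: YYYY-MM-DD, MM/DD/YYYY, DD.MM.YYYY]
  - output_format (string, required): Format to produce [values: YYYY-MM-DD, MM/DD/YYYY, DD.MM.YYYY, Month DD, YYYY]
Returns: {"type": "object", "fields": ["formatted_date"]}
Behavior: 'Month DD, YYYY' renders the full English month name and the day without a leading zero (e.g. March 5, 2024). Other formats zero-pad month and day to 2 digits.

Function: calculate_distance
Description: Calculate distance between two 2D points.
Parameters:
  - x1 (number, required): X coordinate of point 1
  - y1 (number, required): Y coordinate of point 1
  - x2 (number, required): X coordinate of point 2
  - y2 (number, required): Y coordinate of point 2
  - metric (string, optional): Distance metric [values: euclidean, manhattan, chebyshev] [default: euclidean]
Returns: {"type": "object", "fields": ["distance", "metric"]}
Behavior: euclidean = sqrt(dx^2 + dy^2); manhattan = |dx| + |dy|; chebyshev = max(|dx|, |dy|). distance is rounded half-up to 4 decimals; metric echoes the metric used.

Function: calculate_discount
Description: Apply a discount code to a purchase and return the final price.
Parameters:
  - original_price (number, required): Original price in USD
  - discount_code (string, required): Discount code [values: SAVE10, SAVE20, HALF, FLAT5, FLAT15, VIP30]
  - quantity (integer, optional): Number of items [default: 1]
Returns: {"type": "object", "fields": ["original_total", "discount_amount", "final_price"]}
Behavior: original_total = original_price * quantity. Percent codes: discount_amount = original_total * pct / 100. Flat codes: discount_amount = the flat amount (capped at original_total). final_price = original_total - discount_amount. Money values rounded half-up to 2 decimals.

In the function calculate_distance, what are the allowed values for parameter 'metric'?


The calculate_distance spec declares:
  - metric (string, optional): Distance metric [values: euclidean, manhattan, chebyshev] [default: euclidean]
Allowed values:
euclidean, manhattan, chebyshev


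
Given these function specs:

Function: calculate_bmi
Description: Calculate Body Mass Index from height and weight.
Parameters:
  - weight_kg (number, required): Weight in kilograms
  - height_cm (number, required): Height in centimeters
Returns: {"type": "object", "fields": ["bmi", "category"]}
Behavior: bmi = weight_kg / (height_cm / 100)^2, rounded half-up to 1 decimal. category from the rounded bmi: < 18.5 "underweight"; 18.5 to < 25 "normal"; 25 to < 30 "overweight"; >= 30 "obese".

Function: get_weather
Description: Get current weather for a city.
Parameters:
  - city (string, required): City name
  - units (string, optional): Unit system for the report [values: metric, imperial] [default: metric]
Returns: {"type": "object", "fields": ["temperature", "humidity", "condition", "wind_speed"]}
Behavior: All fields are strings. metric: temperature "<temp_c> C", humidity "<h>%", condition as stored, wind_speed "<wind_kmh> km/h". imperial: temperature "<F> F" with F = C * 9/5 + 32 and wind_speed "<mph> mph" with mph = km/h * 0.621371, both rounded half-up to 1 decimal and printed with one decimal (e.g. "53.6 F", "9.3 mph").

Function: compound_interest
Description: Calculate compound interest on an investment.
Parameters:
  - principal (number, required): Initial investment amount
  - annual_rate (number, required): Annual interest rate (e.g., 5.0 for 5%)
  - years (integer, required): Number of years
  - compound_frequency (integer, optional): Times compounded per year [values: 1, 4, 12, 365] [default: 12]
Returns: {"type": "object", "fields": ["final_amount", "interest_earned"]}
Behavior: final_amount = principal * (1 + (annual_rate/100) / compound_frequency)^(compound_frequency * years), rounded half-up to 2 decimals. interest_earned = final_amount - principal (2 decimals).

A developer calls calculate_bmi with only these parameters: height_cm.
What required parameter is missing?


Required parameters: weight_kg, height_cm
Provided: height_cm
Missing: weight_kg
weight_kg


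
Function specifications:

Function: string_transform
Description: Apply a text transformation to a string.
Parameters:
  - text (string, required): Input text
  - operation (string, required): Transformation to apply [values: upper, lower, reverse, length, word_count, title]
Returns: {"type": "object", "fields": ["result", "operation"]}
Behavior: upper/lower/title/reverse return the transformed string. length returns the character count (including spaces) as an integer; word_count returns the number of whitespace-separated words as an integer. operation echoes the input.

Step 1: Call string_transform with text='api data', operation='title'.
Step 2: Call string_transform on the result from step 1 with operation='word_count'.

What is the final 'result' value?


Step 1: string_transform(text='api data', operation='title')
  -> result = 'Api Data'
Step 2: string_transform(text='Api Data', operation='word_count')
  words: Api, Data -> 2
  -> result = 2
2


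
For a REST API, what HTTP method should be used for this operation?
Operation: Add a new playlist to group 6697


GET = read, POST = create, PUT = update/replace, DELETE = remove
This operation is a create.
POST


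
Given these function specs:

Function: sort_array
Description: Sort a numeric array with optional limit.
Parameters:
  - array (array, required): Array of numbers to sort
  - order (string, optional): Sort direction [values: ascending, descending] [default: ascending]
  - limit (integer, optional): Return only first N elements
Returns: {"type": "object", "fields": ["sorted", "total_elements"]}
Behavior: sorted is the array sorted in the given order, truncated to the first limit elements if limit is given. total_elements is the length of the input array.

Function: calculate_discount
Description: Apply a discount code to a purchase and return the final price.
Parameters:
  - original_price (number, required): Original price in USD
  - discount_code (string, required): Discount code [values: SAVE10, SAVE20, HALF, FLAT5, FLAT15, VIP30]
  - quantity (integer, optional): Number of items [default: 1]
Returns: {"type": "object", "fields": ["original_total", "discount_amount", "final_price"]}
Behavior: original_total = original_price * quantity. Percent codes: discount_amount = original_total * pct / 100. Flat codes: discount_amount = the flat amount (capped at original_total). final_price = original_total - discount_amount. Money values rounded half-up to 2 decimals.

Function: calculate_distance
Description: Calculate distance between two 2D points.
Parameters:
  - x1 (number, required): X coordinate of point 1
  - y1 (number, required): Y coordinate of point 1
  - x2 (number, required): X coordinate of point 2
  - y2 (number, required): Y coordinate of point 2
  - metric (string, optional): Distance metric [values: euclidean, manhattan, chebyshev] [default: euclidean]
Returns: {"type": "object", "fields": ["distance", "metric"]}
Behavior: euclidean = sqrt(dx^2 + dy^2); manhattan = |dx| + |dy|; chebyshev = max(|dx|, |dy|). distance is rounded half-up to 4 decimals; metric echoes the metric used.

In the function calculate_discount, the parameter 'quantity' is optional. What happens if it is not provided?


The calculate_discount spec declares:
  - quantity (integer, optional): Number of items [default: 1]
It defaults to 1


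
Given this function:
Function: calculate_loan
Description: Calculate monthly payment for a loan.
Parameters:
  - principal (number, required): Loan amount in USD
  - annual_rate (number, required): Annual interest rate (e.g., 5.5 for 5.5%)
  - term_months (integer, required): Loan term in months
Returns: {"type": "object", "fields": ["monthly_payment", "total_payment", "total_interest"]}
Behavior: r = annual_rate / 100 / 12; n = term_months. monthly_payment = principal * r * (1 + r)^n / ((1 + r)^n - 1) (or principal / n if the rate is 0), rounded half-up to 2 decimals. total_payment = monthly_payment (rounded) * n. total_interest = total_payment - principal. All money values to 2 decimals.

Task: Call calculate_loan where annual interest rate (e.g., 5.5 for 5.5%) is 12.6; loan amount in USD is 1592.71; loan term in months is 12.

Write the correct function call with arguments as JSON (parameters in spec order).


Mapping each described value to its parameter name:
  'Annual interest rate (e.g., 5.5 for 5.5%)' -> annual_rate = 12.6
  'Loan amount in USD' -> principal = 1592.71
  'Loan term in months' -> term_months = 12
calculate_loan({"principal": 1592.71, "annual_rate": 12.6, "term_months": 12})


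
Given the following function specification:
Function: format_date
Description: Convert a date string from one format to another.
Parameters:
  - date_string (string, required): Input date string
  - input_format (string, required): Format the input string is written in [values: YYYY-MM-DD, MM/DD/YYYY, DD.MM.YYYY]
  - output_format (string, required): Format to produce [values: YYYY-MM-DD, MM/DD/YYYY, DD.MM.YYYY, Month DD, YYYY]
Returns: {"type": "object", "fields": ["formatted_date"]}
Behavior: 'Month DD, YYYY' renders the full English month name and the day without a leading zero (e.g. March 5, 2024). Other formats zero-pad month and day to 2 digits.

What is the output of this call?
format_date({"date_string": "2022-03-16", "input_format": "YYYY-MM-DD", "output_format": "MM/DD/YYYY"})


Parse '2022-03-16' as YYYY-MM-DD: year=2022, month=3, day=16
Render as MM/DD/YYYY: 03/16/2022
Output:
{"formatted_date": "03/16/2022"}


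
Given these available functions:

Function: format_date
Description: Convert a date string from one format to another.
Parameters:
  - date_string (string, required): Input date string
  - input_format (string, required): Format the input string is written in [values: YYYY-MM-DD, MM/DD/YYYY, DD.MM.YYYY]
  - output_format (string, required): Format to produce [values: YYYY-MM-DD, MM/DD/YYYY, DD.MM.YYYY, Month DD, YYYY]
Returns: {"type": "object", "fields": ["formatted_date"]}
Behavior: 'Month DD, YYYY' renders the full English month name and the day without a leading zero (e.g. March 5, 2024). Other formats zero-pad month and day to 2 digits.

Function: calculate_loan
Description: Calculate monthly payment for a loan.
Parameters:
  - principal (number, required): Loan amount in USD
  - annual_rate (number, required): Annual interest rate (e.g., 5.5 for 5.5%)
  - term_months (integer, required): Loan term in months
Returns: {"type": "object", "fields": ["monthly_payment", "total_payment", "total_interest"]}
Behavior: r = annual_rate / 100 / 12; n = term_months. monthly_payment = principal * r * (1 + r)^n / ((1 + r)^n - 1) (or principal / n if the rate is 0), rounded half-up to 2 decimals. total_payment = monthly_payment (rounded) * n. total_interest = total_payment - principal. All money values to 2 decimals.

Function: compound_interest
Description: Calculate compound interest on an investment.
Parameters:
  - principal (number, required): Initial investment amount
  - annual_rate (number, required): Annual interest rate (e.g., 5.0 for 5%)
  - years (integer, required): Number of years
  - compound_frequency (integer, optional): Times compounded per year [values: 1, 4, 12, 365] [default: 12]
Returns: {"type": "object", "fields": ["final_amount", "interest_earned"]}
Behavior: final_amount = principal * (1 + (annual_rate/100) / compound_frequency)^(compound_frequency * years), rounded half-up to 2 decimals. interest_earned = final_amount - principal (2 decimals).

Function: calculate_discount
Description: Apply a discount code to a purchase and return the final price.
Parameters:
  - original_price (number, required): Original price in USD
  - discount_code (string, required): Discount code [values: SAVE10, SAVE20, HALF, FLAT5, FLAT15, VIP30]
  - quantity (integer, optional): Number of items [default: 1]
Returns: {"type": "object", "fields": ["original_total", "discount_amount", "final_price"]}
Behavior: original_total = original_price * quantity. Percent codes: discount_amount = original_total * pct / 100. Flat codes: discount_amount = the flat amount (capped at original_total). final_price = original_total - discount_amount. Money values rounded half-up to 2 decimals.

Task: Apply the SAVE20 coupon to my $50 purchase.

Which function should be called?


The task needs a function whose description is: Apply a discount code to a purchase and return the final price.
calculate_discount


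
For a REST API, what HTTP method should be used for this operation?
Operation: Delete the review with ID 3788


GET = read, POST = create, PUT = update/replace, DELETE = remove
This operation is a removal.
DELETE


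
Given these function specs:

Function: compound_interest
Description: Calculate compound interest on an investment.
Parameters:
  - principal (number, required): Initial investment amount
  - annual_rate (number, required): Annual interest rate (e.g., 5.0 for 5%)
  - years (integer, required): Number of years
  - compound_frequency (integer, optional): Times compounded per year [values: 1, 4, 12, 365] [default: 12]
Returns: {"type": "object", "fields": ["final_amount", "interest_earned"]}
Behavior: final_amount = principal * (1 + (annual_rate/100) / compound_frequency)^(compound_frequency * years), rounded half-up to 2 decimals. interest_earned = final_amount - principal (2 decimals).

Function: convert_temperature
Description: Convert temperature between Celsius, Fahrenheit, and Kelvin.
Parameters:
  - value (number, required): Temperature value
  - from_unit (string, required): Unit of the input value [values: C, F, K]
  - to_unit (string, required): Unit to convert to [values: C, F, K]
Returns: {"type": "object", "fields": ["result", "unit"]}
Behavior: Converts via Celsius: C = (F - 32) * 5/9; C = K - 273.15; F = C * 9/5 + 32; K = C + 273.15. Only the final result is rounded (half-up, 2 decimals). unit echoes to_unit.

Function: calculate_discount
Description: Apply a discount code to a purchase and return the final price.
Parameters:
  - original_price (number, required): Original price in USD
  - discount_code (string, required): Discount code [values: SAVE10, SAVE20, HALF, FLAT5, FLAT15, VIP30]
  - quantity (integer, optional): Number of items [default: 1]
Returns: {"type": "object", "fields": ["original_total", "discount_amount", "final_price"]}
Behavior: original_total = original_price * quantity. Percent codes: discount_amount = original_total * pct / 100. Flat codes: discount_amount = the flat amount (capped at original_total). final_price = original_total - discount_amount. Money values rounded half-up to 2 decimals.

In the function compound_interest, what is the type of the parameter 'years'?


The compound_interest spec declares:
  - years (integer, required): Number of years
Type:
integer


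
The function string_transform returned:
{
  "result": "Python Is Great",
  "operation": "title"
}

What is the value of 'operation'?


title


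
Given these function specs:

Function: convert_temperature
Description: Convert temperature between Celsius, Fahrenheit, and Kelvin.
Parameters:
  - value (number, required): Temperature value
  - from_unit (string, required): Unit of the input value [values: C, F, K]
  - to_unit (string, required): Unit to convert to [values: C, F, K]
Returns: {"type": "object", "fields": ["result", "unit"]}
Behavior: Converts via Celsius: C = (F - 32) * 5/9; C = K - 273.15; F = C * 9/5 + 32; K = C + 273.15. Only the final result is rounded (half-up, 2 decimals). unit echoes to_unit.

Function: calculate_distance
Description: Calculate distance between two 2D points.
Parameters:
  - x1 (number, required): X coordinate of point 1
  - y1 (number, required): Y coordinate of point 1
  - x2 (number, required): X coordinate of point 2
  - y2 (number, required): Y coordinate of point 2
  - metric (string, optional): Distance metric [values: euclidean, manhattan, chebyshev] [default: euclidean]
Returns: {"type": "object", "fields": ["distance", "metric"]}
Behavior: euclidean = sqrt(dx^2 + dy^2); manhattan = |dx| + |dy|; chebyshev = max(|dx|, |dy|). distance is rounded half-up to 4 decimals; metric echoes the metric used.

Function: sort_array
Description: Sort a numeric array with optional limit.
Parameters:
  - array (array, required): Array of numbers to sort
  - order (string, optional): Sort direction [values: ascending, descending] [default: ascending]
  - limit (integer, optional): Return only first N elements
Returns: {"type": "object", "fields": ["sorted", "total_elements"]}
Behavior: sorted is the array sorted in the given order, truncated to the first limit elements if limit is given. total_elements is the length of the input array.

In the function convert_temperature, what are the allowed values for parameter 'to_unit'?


The convert_temperature spec declares:
  - to_unit (string, required): Unit to convert to [values: C, F, K]
Allowed values:
C, F, K


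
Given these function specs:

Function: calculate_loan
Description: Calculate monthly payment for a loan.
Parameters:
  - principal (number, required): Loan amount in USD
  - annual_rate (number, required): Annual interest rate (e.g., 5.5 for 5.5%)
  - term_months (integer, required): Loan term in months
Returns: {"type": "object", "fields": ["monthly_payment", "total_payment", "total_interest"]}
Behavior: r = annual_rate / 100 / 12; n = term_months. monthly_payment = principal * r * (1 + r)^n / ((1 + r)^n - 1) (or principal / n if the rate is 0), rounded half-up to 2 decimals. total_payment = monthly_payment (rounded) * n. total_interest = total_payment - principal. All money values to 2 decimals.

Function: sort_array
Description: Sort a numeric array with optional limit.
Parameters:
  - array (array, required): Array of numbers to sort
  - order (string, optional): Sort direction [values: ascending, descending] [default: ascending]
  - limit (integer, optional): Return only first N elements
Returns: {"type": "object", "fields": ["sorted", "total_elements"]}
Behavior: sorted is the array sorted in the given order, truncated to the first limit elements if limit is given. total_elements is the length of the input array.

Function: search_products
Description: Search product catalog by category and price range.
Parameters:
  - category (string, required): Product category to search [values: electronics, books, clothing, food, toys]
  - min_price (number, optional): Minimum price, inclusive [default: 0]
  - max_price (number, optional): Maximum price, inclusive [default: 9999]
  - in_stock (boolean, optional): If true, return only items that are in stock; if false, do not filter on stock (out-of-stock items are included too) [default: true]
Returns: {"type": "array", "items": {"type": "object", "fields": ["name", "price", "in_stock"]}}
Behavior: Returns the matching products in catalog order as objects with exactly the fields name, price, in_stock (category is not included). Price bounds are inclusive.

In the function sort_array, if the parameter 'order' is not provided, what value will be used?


The sort_array spec declares:
  - order (string, optional): Sort direction [values: ascending, descending] [default: ascending]
Default:
ascending


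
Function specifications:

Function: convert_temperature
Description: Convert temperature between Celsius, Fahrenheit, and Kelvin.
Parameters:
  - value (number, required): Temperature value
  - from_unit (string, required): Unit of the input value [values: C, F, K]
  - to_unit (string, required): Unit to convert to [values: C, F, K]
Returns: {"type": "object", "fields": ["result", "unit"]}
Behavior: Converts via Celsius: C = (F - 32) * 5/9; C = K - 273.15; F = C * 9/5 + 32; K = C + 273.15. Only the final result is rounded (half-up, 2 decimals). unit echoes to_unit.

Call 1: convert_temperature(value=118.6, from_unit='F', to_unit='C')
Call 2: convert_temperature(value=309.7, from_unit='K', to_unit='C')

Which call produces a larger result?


Call 1:
  To C: (118.6 - 32) * 5/9 = 48.111111
  Target is C: 48.111111
  Round to 2 decimals: 48.11
  -> 48.11 C
Call 2:
  To C: 309.7 - 273.15 = 36.55
  Target is C: 36.55
  Round to 2 decimals: 36.55
  -> 36.55 C
Call 1 (48.11 C)


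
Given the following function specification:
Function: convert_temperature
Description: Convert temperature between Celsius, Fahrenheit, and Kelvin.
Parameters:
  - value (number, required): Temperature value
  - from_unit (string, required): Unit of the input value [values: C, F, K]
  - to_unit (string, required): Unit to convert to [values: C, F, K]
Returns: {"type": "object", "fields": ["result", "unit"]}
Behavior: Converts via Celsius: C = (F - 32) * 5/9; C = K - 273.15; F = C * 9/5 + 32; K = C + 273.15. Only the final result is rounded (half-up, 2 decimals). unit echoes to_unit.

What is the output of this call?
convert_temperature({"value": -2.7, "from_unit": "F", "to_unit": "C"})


To C: (-2.7 - 32) * 5/9 = -19.277778
Target is C: -19.277778
Round to 2 decimals: -19.28
Output:
{"result": -19.28, "unit": "C"}


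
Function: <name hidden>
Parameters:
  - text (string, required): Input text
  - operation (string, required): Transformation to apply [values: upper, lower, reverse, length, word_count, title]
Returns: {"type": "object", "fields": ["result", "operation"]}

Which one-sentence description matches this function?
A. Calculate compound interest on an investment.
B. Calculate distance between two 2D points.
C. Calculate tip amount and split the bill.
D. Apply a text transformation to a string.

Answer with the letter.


Parameters text, operation and return ["result", "operation"] fit: Apply a text transformation to a string.
D


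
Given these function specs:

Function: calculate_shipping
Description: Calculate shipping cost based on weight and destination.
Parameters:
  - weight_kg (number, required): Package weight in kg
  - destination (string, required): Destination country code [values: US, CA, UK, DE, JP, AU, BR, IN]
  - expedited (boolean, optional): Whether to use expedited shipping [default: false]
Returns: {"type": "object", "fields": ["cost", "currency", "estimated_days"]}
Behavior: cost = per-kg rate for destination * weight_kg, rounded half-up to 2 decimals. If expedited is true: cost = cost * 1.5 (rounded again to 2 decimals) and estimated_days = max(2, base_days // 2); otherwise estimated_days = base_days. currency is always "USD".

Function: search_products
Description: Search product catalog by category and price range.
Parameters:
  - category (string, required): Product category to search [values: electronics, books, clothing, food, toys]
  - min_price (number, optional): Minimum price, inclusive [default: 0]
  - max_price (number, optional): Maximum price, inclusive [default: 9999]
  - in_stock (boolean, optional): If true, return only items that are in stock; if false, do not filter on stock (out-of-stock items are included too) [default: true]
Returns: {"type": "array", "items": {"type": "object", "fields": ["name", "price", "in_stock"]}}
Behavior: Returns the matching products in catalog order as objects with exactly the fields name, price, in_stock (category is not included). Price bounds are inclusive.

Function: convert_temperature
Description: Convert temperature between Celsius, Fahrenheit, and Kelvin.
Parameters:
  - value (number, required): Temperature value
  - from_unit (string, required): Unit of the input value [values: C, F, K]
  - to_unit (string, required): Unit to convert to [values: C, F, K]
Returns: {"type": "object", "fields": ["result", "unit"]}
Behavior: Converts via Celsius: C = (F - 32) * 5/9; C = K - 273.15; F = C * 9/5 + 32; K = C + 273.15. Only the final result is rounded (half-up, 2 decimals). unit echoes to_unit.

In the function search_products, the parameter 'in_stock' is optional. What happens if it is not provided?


The search_products spec declares:
  - in_stock (boolean, optional): If true, return only items that are in stock; if false, do not filter on stock (out-of-stock items are included too) [default: true]
It defaults to true


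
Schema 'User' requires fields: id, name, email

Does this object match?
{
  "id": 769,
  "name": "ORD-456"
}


Checking required fields...
Missing: email
Invalid - missing required field 'email'


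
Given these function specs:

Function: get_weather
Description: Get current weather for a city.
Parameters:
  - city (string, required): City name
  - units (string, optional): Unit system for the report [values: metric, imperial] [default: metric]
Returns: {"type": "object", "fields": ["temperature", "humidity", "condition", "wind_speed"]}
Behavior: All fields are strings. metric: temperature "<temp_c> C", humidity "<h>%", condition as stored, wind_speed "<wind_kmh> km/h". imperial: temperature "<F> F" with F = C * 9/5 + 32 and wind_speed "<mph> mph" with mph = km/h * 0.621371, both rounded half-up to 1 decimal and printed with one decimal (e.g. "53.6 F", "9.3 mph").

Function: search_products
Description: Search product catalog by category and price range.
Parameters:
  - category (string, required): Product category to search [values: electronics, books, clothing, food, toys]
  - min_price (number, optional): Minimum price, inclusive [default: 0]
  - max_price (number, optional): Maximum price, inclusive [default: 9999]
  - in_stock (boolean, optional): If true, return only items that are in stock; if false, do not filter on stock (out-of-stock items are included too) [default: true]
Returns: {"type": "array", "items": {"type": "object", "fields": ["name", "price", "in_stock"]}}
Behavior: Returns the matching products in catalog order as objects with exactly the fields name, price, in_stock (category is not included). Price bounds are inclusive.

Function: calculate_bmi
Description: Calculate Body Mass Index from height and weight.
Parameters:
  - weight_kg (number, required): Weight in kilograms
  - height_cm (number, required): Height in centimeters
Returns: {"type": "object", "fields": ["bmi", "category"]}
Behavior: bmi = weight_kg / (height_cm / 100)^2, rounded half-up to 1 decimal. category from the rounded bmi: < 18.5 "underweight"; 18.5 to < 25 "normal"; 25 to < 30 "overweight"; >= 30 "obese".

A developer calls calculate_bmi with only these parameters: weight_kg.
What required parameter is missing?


Required parameters: weight_kg, height_cm
Provided: weight_kg
Missing: height_cm
height_cm
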